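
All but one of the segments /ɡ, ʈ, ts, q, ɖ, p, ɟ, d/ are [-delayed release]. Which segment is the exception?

ts

Every segment except /ts/ is [-delayed release]. /ts/ (voiceless alveolar affricate) is [+delayed release], so it is the exception.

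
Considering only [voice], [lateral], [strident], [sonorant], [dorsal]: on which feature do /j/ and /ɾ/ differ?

/j/ (palatal glide) and /ɾ/ (alveolar tap) agree on [+voice], [−lateral], [−strident], [+sonorant]. They differ on [dorsal] (/j/ [+], /ɾ/ [−]).

[dorsal]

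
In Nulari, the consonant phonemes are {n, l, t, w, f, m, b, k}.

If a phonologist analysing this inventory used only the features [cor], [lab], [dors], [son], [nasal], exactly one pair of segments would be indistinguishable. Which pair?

/b/ (voiced bilabial stop) and /f/ (voiceless labiodental fricative) are both [-coronal], [+labial], [-dorsal], [-sonorant], [-nasal], so none of the listed features separates them. (They do differ in [voice] and [continuant], which are not among the given features.) Every other pair in the inventory differs on at least one listed feature.

b, f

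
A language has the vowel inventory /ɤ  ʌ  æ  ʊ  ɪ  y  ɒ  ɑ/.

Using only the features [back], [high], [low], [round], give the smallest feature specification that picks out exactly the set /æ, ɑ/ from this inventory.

Every target segment is [+low], [−round]; each remaining inventory member fails at least one of these. Each conjunct is needed — [−round] alone would also admit /ɤ, ʌ, ɪ/; [+low] alone would also admit /ɒ/ — and no other single listed feature has exactly this extension, so two is the minimum.

[+low, −round]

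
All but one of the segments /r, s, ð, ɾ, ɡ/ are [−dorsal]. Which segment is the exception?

ɡ

Every segment except /ɡ/ is [−dorsal]. /ɡ/ (voiced velar stop) is [+dorsal], so it is the exception.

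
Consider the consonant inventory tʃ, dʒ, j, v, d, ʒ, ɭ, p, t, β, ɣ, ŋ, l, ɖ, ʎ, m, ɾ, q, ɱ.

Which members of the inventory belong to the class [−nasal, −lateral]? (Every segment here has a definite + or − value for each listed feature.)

tʃ, dʒ, j, v, d, ʒ, p, t, β, ɣ, ɖ, ɾ, q

Checking each segment against [−nasal], [−lateral]: /tʃ/ (voiceless postalveolar affricate), /dʒ/ (voiced postalveolar affricate), /j/ (palatal glide), /v/ (voiced labiodental fricative), /d/ (voiced alveolar stop), /ʒ/ (voiced postalveolar fricative), among others, satisfy every feature; every other segment in the inventory fails at least one.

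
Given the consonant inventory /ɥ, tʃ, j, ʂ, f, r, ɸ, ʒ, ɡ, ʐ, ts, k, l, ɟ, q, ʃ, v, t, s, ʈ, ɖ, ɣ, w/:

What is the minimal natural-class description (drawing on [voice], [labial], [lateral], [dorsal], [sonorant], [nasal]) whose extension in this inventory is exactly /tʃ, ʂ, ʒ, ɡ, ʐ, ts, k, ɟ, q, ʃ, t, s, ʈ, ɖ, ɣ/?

Every target segment is [−sonorant], [−labial]; each remaining inventory member fails at least one of these. Each conjunct is needed — [−labial] alone would also admit /j, r, l/; [−sonorant] alone would also admit /f, ɸ, v/ — and no other single listed feature has exactly this extension, so two is the minimum.

[−sonorant, −labial]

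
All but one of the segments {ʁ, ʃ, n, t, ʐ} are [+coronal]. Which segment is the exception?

Every segment except /ʁ/ is [+coronal]. /ʁ/ (voiced uvular fricative) is [−coronal], so it is the exception.

ʁ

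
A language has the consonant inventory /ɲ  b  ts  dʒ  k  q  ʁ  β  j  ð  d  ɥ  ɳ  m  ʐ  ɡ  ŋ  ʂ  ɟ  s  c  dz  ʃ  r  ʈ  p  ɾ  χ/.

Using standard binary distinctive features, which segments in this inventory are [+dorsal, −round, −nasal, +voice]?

Among the inventory, the [+dorsal] segments are /ɲ, k, q, ʁ, j, ɥ, ɡ, ŋ, ɟ, c, χ/.
Then [−round] gives /ɲ, k, q, ʁ, j, ɡ, ŋ, ɟ, c, χ/.
Intersecting with [−nasal] gives /k, q, ʁ, j, ɡ, ɟ, c, χ/.
Then [+voice] leaves /ʁ, j, ɡ, ɟ/.

ʁ, j, ɡ, ɟ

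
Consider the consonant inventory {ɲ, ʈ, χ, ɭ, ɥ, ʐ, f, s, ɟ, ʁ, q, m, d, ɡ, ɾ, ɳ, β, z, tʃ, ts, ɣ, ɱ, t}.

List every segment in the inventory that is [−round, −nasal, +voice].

Checking each segment against [−round], [−nasal], [+voice]: /ɭ/ (retroflex lateral approximant), /ʐ/ (voiced retroflex fricative), /ɟ/ (voiced palatal stop), /ʁ/ (voiced uvular fricative), /d/ (voiced alveolar stop), /ɡ/ (voiced velar stop), among others, satisfy every feature; every other segment in the inventory fails at least one.

ɭ, ʐ, ɟ, ʁ, d, ɡ, ɾ, β, z, ɣ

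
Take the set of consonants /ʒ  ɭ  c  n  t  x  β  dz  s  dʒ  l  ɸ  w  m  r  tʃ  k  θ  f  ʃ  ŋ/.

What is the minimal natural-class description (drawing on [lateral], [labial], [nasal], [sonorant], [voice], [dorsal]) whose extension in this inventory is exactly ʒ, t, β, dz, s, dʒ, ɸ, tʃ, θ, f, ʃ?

[-sonorant, -dorsal]

/ʒ, t, β, dz, s, dʒ, ɸ, tʃ, θ, f, ʃ/ are all [-sonorant], [-dorsal], and no other segment in the inventory matches both values. Dropping any one of them over-generates: [-dorsal] alone would also admit /ɭ, n, l, m, …/; [-sonorant] alone would also admit /c, x, k/. No other single listed feature picks out exactly this set either, so fewer than two features will not do.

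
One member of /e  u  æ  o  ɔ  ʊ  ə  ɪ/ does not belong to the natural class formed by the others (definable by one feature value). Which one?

/e, ɔ, u, o, ə, ɪ, ʊ/ are all [−low], but /æ/ (low front unrounded vowel) is [+low]. No other single segment can be removed to leave a set sharing one feature value that the removed segment lacks, so /æ/ is the odd one out.

æ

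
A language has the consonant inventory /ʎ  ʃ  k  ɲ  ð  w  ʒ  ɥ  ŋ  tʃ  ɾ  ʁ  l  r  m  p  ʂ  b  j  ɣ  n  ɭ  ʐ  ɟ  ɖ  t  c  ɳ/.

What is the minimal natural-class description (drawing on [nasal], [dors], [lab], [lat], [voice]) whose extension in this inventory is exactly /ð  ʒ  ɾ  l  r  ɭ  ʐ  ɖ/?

The class [+voice], [-nasal], [-labial], [-dorsal] has exactly /ð, ʒ, ɾ, l, r, ɭ, ʐ, ɖ/ as its extension in this inventory. No smaller conjunction from the listed features achieves this: [-nasal, -labial, -dorsal] alone would also admit /ʃ, tʃ, ʂ, t/; [+voice, -labial, -dorsal] alone would also admit /n, ɳ/; [+voice, -nasal, -dorsal] alone would also admit /b/; [+voice, -nasal, -labial] alone would also admit /ʎ, ʁ, j, ɣ, …/; and checking the remaining three-feature bundles turns up none with this extension.

[+voice, -nasal, -lab, -dors]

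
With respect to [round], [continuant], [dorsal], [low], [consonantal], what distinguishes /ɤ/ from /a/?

/ɤ/ is the mid back unrounded tense vowel and /a/ is the low unrounded vowel. Both are [−round], [+continuant], [+dorsal], [−consonantal]. /ɤ/ is [−low] while /a/ is [+low], so the distinguishing feature is [low].

[low]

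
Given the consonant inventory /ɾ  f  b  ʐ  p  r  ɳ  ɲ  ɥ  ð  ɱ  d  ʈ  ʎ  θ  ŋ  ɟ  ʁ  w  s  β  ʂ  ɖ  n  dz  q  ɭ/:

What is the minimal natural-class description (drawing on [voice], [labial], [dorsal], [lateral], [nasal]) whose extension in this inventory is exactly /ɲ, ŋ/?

Every target segment is [+nasal], [+dorsal]; each remaining inventory member fails at least one of these. Each conjunct is needed — [+dorsal] alone would also admit /ɥ, ʎ, ɟ, ʁ, …/; [+nasal] alone would also admit /ɳ, ɱ, n/ — and no other single listed feature has exactly this extension, so two is the minimum.

[+nasal, +dorsal]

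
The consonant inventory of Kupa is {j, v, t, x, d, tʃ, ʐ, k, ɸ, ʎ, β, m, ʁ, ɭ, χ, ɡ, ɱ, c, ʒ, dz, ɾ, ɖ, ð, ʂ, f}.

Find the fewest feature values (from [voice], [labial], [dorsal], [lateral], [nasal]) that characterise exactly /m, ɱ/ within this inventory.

[+nasal]

/m, ɱ/ are exactly the [+nasal] segments in the inventory, so a single feature suffices.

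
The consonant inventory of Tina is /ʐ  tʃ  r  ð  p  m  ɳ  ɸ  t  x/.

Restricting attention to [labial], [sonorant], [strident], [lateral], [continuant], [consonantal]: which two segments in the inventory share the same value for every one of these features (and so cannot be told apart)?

x, ð

On the given features, /x/ and /ð/ have an identical profile: [−labial], [−sonorant], [−strident], [−lateral], [+continuant], [+consonantal]. No other two segments in the inventory coincide on all 6 features. (They do differ in [voice], [coronal] and [dorsal], which are not among the given features.)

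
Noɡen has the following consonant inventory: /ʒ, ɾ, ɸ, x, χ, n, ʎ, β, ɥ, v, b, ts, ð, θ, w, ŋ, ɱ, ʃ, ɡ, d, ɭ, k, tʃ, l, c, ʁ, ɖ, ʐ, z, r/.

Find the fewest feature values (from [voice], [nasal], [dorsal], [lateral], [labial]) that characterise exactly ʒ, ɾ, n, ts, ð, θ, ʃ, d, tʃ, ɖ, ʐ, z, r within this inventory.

[−lateral, −labial, −dorsal]

/ʒ, ɾ, n, ts, ð, θ, ʃ, d, tʃ, ɖ, ʐ, z, r/ are all [−lateral], [−labial], [−dorsal], and no other segment in the inventory matches all three values. Dropping any one of them over-generates: [−labial, −dorsal] alone would also admit /ɭ, l/; [−lateral, −dorsal] alone would also admit /ɸ, β, v, b, …/; [−lateral, −labial] alone would also admit /x, χ, ŋ, ɡ, …/. No other combination of two listed features picks out exactly this set either, so fewer than three features will not do.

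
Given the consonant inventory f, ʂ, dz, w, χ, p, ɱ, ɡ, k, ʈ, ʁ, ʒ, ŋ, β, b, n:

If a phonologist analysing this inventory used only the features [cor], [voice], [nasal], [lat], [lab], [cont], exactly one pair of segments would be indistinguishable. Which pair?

w, β

/w/ (labial-velar glide) and /β/ (voiced bilabial fricative) are both [−coronal], [+voice], [−nasal], [−lateral], [+labial], [+continuant], so none of the listed features separates them. (They do differ in [sonorant], [round] and [dorsal], which are not among the given features.) Every other pair in the inventory differs on at least one listed feature.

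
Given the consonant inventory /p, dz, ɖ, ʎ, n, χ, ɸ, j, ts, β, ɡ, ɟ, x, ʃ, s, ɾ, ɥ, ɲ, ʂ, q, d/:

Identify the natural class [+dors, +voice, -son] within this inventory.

ɡ, ɟ

Checking each segment against [+dorsal], [+voice], [-sonorant]: /ɡ/ (voiced velar stop), /ɟ/ (voiced palatal stop) satisfy every feature; every other segment in the inventory fails at least one.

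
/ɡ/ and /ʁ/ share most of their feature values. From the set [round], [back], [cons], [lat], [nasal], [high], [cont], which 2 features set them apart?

[continuant], [high]

/ɡ/ is the voiced velar stop and /ʁ/ is the voiced uvular fricative. Both are [-round], [+back], [+consonantal], [-lateral], [-nasal]. /ɡ/ is [-continuant] while /ʁ/ is [+continuant]; /ɡ/ is [+high] while /ʁ/ is [-high], so the distinguishing features are [continuant], [high].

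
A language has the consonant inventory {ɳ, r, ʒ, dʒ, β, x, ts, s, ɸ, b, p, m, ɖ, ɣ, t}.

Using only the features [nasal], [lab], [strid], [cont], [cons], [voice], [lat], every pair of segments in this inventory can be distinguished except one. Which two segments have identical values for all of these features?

ɣ, r

On the given features, /ɣ/ and /r/ have an identical profile: [−nasal], [−labial], [−strident], [+continuant], [+consonantal], [+voice], [−lateral]. No other two segments in the inventory coincide on all 7 features. (They do differ in [sonorant], [coronal] and [dorsal], which are not among the given features.)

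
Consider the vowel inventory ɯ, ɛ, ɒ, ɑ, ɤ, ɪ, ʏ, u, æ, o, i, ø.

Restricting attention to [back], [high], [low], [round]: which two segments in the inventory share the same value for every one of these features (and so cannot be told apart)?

ɪ, i

/ɪ/ (high front unrounded lax vowel) and /i/ (high front unrounded tense vowel) are both [-back], [+high], [-low], [-round], so none of the listed features separates them. (They do differ in [tense], which is not among the given features.) Every other pair in the inventory differs on at least one listed feature.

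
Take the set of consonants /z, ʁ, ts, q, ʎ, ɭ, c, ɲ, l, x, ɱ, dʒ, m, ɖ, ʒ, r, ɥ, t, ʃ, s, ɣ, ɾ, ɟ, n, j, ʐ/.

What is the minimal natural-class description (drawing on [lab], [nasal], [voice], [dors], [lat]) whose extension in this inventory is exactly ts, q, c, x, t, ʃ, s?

/ts, q, c, x, t, ʃ, s/ are exactly the [-voice] segments in the inventory, so a single feature suffices.

[-voice]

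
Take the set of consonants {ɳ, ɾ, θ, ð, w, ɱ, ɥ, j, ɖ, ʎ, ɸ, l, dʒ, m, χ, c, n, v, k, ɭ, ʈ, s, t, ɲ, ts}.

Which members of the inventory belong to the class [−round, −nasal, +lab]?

ɸ, v

Checking each segment against [−round], [−nasal], [+labial]: /ɸ/ (voiceless bilabial fricative), /v/ (voiced labiodental fricative) satisfy every feature; every other segment in the inventory fails at least one.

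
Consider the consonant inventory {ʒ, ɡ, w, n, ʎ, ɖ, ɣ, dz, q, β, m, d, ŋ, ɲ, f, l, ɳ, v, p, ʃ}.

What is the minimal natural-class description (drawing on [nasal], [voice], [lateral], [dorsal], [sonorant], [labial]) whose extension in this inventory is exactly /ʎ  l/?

[+lateral]

The target set is precisely the extension of [+lateral] in this inventory.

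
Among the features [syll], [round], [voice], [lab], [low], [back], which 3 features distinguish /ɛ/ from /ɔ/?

The two segments share [+syllabic], [+voice], [-low]. The only features from the list on which they differ: /ɛ/ is [-labial] while /ɔ/ is [+labial]; /ɛ/ is [-round] while /ɔ/ is [+round]; /ɛ/ is [-back] while /ɔ/ is [+back].

[labial], [round], [back]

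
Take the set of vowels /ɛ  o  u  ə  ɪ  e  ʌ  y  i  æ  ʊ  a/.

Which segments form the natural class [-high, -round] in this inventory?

Checking each segment against [-high], [-round]: /ɛ/ (mid front unrounded lax vowel), /ə/ (mid central vowel (schwa)), /e/ (mid front unrounded tense vowel), /ʌ/ (mid back unrounded lax vowel), /æ/ (low front unrounded vowel), /a/ (low unrounded vowel) satisfy every feature; every other segment in the inventory fails at least one.

ɛ, ə, e, ʌ, æ, a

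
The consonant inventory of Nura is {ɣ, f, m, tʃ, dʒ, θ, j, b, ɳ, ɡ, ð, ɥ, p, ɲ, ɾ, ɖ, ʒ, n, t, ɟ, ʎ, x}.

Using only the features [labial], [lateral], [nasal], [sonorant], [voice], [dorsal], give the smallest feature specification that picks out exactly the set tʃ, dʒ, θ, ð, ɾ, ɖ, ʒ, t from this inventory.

/tʃ, dʒ, θ, ð, ɾ, ɖ, ʒ, t/ are all [−nasal], [−labial], [−dorsal], and no other segment in the inventory matches all three values. Dropping any one of them over-generates: [−labial, −dorsal] alone would also admit /ɳ, n/; [−nasal, −dorsal] alone would also admit /f, b, p/; [−nasal, −labial] alone would also admit /ɣ, j, ɡ, ɟ, …/. No other combination of two listed features picks out exactly this set either, so fewer than three features will not do.

[−nasal, −labial, −dorsal]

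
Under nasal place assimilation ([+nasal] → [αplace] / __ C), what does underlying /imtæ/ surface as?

The only nasal preceding a consonant is /m/ before /t/. /t/ is [+coronal], so /m/ → /n/, giving [intæ].

[intæ]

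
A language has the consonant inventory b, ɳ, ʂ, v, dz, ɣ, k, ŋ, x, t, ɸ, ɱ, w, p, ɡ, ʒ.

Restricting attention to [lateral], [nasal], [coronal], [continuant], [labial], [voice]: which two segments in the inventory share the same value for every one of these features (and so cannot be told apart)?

Both /w/ and /v/ are [−lateral], [−nasal], [−coronal], [+continuant], [+labial], [+voice]. Since the list omits [sonorant], [round] and [dorsal] — which do distinguish the labial-velar glide from the voiced labiodental fricative — this pair collapses; all other pairs remain distinct.

w, v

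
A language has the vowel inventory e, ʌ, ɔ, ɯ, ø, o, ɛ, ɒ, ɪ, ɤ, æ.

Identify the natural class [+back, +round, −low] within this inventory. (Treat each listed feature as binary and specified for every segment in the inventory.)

ɔ, o

Checking each segment against [+back], [+round], [−low]: /ɔ/ (mid back rounded lax vowel), /o/ (mid back rounded tense vowel) satisfy every feature; every other segment in the inventory fails at least one.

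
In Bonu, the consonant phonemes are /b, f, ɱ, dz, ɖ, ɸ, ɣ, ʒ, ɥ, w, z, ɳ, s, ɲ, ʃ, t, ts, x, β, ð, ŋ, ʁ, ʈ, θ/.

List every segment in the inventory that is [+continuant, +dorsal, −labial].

Eliminate segments failing any feature: /b, ɱ, dz, ɖ, ɳ, ɲ, t, ts, ŋ, ʈ/ are [−continuant]; /f, ɸ, ʒ, z, s, ʃ, β, ð, θ/ are [−dorsal]; /ɥ, w/ are [+labial]. The remaining /ɣ, x, ʁ/ satisfy [+continuant], [+dorsal], [−labial].

ɣ, x, ʁ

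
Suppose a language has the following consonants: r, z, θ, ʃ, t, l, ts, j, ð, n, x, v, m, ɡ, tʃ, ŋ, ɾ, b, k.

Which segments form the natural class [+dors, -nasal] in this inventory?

j, x, ɡ, k

First, the [+dorsal] segments are /j, x, ɡ, ŋ, k/.
Then [-nasal] leaves /j, x, ɡ, k/.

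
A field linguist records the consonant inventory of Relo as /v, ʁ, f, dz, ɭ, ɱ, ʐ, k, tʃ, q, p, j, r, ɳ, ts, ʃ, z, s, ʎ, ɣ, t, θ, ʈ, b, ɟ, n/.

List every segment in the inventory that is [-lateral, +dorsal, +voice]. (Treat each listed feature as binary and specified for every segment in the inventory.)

ʁ, j, ɣ, ɟ

The [-lateral] segments are /v, ʁ, f, dz, ɱ, ʐ, k, tʃ, q, p, j, r, ɳ, ts, ʃ, z, s, ɣ, t, θ, ʈ, b, ɟ, n/.
Of those, [+dorsal] gives /ʁ, k, q, j, ɣ, ɟ/.
Then [+voice] leaves /ʁ, j, ɣ, ɟ/.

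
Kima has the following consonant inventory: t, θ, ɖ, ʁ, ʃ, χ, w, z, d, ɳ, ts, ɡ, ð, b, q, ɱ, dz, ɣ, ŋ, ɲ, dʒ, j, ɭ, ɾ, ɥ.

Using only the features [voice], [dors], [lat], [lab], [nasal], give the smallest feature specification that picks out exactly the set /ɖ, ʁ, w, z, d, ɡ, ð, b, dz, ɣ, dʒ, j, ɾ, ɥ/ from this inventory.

[+voice, -nasal, -lat]

Every target segment is [+voice], [-nasal], [-lateral]; each remaining inventory member fails at least one of these. Each conjunct is needed — [-nasal, -lateral] alone would also admit /t, θ, ʃ, χ, …/; [+voice, -lateral] alone would also admit /ɳ, ɱ, ŋ, ɲ/; [+voice, -nasal] alone would also admit /ɭ/ — and no other combination of two listed features has exactly this extension, so three is the minimum.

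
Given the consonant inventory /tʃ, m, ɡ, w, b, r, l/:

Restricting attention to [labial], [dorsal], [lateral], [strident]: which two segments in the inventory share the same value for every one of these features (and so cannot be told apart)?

m, b

/m/ (bilabial nasal) and /b/ (voiced bilabial stop) are both [+labial], [-dorsal], [-lateral], [-strident], so none of the listed features separates them. (They do differ in [sonorant] and [nasal], which are not among the given features.) Every other pair in the inventory differs on at least one listed feature.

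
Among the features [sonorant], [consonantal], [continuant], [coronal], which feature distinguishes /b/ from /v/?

/b/ (voiced bilabial stop) and /v/ (voiced labiodental fricative) agree on [−sonorant], [+consonantal], [−coronal]. They differ on [continuant] (/b/ [−], /v/ [+]).

[continuant]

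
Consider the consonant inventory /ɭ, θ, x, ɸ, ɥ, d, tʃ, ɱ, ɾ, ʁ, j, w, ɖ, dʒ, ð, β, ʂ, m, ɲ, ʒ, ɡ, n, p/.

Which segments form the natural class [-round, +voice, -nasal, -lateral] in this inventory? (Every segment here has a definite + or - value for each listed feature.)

Eliminate segments failing any feature: /ɭ/ is [+lateral]; /θ, x, ɸ, tʃ, ʂ, p/ are [-voice]; /ɥ, w/ are [+round]; /ɱ, m, ɲ, n/ are [+nasal]. The remaining /d, ɾ, ʁ, j, ɖ, dʒ, ð, β, ʒ, ɡ/ satisfy [-round], [+voice], [-nasal], [-lateral].

d, ɾ, ʁ, j, ɖ, dʒ, ð, β, ʒ, ɡ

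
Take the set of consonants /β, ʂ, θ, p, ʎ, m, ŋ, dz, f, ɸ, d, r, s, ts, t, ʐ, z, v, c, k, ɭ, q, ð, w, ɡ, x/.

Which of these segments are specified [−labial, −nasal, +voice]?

Eliminate segments failing any feature: /β, p, m, f, ɸ, v, w/ are [+labial]; /ʂ, θ, s, ts, t, c, k, q, x/ are [−voice]; /ŋ/ is [+nasal]. The remaining /ʎ, dz, d, r, ʐ, z, ɭ, ð, ɡ/ satisfy [−labial], [−nasal], [+voice].

ʎ, dz, d, r, ʐ, z, ɭ, ð, ɡ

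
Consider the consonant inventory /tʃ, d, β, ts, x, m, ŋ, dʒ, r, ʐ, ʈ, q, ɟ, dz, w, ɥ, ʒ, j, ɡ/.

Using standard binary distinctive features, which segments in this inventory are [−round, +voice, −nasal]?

d, β, dʒ, r, ʐ, ɟ, dz, ʒ, j, ɡ

First, the [−round] segments are /tʃ, d, β, ts, x, m, ŋ, dʒ, r, ʐ, ʈ, q, ɟ, dz, ʒ, j, ɡ/.
Then [+voice] gives /d, β, m, ŋ, dʒ, r, ʐ, ɟ, dz, ʒ, j, ɡ/.
Then [−nasal] leaves /d, β, dʒ, r, ʐ, ɟ, dz, ʒ, j, ɡ/.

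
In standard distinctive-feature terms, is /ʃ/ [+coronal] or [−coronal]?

/ʃ/ is the voiceless postalveolar fricative, hence [+coronal].

[+coronal]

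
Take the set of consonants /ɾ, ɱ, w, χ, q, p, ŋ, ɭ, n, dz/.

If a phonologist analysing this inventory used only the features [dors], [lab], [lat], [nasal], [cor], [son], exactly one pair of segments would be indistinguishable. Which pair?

On the given features, /χ/ and /q/ have an identical profile: [+dorsal], [−labial], [−lateral], [−nasal], [−coronal], [−sonorant]. No other two segments in the inventory coincide on all 6 features. (They do differ in [continuant], which is not among the given features.)

χ, q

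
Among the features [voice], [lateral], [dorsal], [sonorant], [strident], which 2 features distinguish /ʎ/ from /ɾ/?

[lateral], [dorsal]

/ʎ/ (palatal lateral approximant) and /ɾ/ (alveolar tap) agree on [+voice], [+sonorant], [−strident]. They differ on [lateral] (/ʎ/ [+], /ɾ/ [−]), [dorsal] (/ʎ/ [+], /ɾ/ [−]).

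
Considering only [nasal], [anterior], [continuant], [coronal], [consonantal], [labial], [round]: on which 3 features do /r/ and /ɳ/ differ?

The two segments share [+coronal], [+consonantal], [-labial], [-round]. The only features from the list on which they differ: /r/ is [-nasal] while /ɳ/ is [+nasal]; /r/ is [+continuant] while /ɳ/ is [-continuant]; /r/ is [+anterior] while /ɳ/ is [-anterior].

[nasal], [continuant], [anterior]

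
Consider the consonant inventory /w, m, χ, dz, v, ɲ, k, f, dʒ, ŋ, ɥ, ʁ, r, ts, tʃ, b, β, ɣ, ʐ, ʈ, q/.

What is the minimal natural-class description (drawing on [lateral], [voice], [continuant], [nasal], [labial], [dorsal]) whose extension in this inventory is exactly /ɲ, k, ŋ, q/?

[-continuant, +dorsal]

/ɲ, k, ŋ, q/ are all [-continuant], [+dorsal], and no other segment in the inventory matches both values. Dropping any one of them over-generates: [+dorsal] alone would also admit /w, χ, ɥ, ʁ, …/; [-continuant] alone would also admit /m, dz, dʒ, ts, …/. No other single listed feature picks out exactly this set either, so fewer than two features will not do.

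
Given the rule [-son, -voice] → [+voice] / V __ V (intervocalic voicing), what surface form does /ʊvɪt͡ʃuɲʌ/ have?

[ʊvɪd͡ʒuɲʌ]

Only /t͡ʃ/ occurs between two vowels (/ɪ/ __ /u/) and matches the structural description. It is a voiceless postalveolar affricate, so [-son, -voice] holds; changing it to [+voice] with all other features held fixed yields /d͡ʒ/ (voiced postalveolar affricate). No other segment meets both the structural description and the environment, so the output is [ʊvɪd͡ʒuɲʌ].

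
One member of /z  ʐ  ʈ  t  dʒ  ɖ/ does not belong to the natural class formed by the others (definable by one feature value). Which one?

[distributed] groups all but one: /t, ʐ, ɖ, ʈ, z/ share [−distributed] while /dʒ/ (voiced postalveolar affricate) alone is [+distributed]. Removing any other segment would not leave a single-feature class that excludes it.

dʒ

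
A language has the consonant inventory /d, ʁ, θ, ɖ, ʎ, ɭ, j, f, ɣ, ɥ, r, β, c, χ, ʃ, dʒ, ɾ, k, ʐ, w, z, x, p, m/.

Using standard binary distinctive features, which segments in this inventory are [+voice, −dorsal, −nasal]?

d, ɖ, ɭ, r, β, dʒ, ɾ, ʐ, z

Eliminate segments failing any feature: /ʁ, ʎ, j, ɣ, ɥ, w/ are [+dorsal]; /θ, f, c, χ, ʃ, k, x, p/ are [−voice]; /m/ is [+nasal]. The remaining /d, ɖ, ɭ, r, β, dʒ, ɾ, ʐ, z/ satisfy [+voice], [−dorsal], [−nasal].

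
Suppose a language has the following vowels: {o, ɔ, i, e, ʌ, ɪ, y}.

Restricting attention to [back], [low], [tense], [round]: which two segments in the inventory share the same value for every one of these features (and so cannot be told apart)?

e, i

Both /e/ and /i/ are [-back], [-low], [+tense], [-round]. Since the list omits [high] — which does distinguish the mid front unrounded tense vowel from the high front unrounded tense vowel — this pair collapses; all other pairs remain distinct.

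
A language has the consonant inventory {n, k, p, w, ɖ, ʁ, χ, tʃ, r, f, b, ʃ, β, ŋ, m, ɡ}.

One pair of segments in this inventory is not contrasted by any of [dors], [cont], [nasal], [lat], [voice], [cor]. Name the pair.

Both /w/ and /ʁ/ are [+dorsal], [+continuant], [-nasal], [-lateral], [+voice], [-coronal]. Since the list omits [labial], [round] and [high] — which do distinguish the labial-velar glide from the voiced uvular fricative — this pair collapses; all other pairs remain distinct.

w, ʁ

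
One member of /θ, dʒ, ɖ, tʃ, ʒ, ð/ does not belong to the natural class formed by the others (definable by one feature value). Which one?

ɖ

/dʒ, ʒ, θ, tʃ, ð/ are all [+distributed], but /ɖ/ (voiced retroflex stop) is [-distributed]. No other single segment can be removed to leave a set sharing one feature value that the removed segment lacks, so /ɖ/ is the odd one out.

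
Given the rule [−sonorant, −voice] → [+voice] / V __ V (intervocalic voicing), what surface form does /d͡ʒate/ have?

/t/ satisfies [−sonorant, −voice] and sits in V __ V. The [+voice] counterpart of the voiceless alveolar stop is /d/. Other segments in /d͡ʒate/ either fail the structural description or are not in the environment, so the surface form is [d͡ʒade].

[d͡ʒade]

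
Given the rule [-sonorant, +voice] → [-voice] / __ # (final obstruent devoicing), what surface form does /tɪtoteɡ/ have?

Only the final segment /ɡ/ is both word-final and matches the structural description. It is a voiced velar stop, so [-sonorant, +voice] holds; changing it to [-voice] with all other features held fixed yields /k/ (voiceless velar stop). No other segment meets both the structural description and the environment, so the output is [tɪtotek].

[tɪtotek]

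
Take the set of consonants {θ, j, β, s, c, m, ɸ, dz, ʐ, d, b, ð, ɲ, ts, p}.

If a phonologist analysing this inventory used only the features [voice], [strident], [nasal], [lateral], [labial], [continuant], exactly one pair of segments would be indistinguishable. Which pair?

Both /ð/ and /j/ are [+voice], [−strident], [−nasal], [−lateral], [−labial], [+continuant]. Since the list omits [sonorant] and [dorsal] — which do distinguish the voiced dental fricative from the palatal glide — this pair collapses; all other pairs remain distinct.

ð, j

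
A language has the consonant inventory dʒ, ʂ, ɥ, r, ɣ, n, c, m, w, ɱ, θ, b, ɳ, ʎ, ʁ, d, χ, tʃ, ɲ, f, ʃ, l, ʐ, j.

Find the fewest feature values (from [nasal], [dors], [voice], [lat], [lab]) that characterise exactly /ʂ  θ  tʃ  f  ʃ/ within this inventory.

[-voice, -dors]

Every target segment is [-voice], [-dorsal]; each remaining inventory member fails at least one of these. Each conjunct is needed — [-dorsal] alone would also admit /dʒ, r, n, m, …/; [-voice] alone would also admit /c, χ/ — and no other single listed feature has exactly this extension, so two is the minimum.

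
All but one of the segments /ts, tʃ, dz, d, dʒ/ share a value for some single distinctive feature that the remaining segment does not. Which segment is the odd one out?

The remaining segments after removing /d/ share [+delayed release]; /d/ (voiced alveolar stop) is [−delayed release]. For every other candidate removal, the leftover set fails to share any single feature value that the removed segment lacks.

d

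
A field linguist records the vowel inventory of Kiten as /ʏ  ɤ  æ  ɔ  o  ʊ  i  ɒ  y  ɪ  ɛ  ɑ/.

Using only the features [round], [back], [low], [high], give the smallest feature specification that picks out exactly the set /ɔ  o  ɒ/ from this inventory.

[−high, +round]

/ɔ, o, ɒ/ are all [−high], [+round], and no other segment in the inventory matches both values. Dropping any one of them over-generates: [+round] alone would also admit /ʏ, ʊ, y/; [−high] alone would also admit /ɤ, æ, ɛ, ɑ/. No other single listed feature picks out exactly this set either, so fewer than two features will not do.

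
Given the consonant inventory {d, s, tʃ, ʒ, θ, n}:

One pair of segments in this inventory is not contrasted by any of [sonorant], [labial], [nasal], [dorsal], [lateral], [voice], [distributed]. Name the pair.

Both /θ/ and /tʃ/ are [-sonorant], [-labial], [-nasal], [-dorsal], [-lateral], [-voice], [+distributed]. Since the list omits [continuant], [strident] and [anterior] — which do distinguish the voiceless dental fricative from the voiceless postalveolar affricate — this pair collapses; all other pairs remain distinct.

θ, tʃ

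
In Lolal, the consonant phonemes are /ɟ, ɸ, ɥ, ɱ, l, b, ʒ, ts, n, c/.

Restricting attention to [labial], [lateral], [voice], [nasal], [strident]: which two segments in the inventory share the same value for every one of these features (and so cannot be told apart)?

ɥ, b

On the given features, /ɥ/ and /b/ have an identical profile: [+labial], [−lateral], [+voice], [−nasal], [−strident]. No other two segments in the inventory coincide on all 5 features. (They do differ in [sonorant], [continuant], [round] and [dorsal], which are not among the given features.)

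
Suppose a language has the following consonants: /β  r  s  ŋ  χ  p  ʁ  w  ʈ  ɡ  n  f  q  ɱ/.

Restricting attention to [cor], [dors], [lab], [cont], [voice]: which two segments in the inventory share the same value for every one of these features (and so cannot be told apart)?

ɡ, ŋ

On the given features, /ɡ/ and /ŋ/ have an identical profile: [−coronal], [+dorsal], [−labial], [−continuant], [+voice]. No other two segments in the inventory coincide on all 5 features. (They do differ in [sonorant] and [nasal], which are not among the given features.)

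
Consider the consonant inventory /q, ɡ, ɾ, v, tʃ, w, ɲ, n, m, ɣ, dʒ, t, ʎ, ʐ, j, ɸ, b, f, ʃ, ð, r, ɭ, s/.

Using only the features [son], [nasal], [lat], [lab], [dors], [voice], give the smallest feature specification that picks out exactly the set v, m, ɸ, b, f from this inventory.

Every target segment is [+labial], [−dorsal]; each remaining inventory member fails at least one of these. Each conjunct is needed — [−dorsal] alone would also admit /ɾ, tʃ, n, dʒ, …/; [+labial] alone would also admit /w/ — and no other single listed feature has exactly this extension, so two is the minimum.

[+lab, −dors]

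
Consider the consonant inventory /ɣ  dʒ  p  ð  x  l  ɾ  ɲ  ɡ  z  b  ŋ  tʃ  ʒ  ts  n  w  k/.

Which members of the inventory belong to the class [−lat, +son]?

Eliminate segments failing any feature: /ɣ, dʒ, p, ð, x, ɡ, z, b, tʃ, ʒ, ts, k/ are [−sonorant]; /l/ is [+lateral]. The remaining /ɾ, ɲ, ŋ, n, w/ satisfy [−lateral], [+sonorant].

ɾ, ɲ, ŋ, n, w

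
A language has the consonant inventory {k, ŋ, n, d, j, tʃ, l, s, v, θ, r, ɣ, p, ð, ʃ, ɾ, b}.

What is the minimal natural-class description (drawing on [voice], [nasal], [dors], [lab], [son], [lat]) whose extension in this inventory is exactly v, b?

[+voice, +lab]

The class [+voice], [+labial] has exactly /v, b/ as its extension in this inventory. No smaller conjunction from the listed features achieves this: [+labial] alone would also admit /p/; [+voice] alone would also admit /ŋ, n, d, j, …/; and checking the remaining single features turns up none with this extension.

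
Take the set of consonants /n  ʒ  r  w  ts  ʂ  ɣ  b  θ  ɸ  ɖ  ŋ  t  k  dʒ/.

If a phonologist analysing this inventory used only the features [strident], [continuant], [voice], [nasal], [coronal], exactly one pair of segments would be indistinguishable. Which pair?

Both /ɣ/ and /w/ are [-strident], [+continuant], [+voice], [-nasal], [-coronal]. Since the list omits [sonorant], [labial] and [round] — which do distinguish the voiced velar fricative from the labial-velar glide — this pair collapses; all other pairs remain distinct.

ɣ, w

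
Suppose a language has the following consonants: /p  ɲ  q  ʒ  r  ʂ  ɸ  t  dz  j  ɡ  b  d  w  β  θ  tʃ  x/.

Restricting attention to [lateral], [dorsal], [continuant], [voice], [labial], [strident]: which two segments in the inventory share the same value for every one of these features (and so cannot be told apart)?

/ɲ/ (palatal nasal) and /ɡ/ (voiced velar stop) are both [−lateral], [+dorsal], [−continuant], [+voice], [−labial], [−strident], so none of the listed features separates them. (They do differ in [sonorant], [nasal] and [back], which are not among the given features.) Every other pair in the inventory differs on at least one listed feature.

ɲ, ɡ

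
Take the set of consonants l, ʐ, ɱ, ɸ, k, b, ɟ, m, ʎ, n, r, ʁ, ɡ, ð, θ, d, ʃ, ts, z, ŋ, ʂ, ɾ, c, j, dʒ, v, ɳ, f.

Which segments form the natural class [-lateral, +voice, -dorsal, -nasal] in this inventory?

ʐ, b, r, ð, d, z, ɾ, dʒ, v

Eliminate segments failing any feature: /l, ʎ/ are [+lateral]; /ɱ, m, n, ɳ/ are [+nasal]; /ɸ, k, θ, ʃ, ts, ʂ, c, f/ are [-voice]; /ɟ, ʁ, ɡ, ŋ, j/ are [+dorsal]. The remaining /ʐ, b, r, ð, d, z, ɾ, dʒ, v/ satisfy [-lateral], [+voice], [-dorsal], [-nasal].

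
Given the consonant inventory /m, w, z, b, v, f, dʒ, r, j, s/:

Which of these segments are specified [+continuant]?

w, z, v, f, r, j, s

The feature [continuant] marks segments produced without complete oral closure. In this inventory /w, z, v, f, r, j, s/ have that property, so they are [+continuant]; /m, b, dʒ/ are [-continuant].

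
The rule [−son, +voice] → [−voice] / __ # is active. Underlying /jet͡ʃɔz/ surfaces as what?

Only the final segment /z/ is both word-final and matches the structural description. It is a voiced alveolar fricative, so [−son, +voice] holds; changing it to [−voice] with all other features held fixed yields /s/ (voiceless alveolar fricative). No other segment meets both the structural description and the environment, so the output is [jet͡ʃɔs].

[jet͡ʃɔs]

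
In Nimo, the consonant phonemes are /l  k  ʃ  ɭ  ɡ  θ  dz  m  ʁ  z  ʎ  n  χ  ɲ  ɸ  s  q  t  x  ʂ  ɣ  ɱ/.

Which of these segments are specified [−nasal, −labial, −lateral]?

k, ʃ, ɡ, θ, dz, ʁ, z, χ, s, q, t, x, ʂ, ɣ

The [−nasal] segments are /l, k, ʃ, ɭ, ɡ, θ, dz, ʁ, z, ʎ, χ, ɸ, s, q, t, x, ʂ, ɣ/.
Among these, [−labial] gives /l, k, ʃ, ɭ, ɡ, θ, dz, ʁ, z, ʎ, χ, s, q, t, x, ʂ, ɣ/.
Among these, [−lateral] leaves /k, ʃ, ɡ, θ, dz, ʁ, z, χ, s, q, t, x, ʂ, ɣ/.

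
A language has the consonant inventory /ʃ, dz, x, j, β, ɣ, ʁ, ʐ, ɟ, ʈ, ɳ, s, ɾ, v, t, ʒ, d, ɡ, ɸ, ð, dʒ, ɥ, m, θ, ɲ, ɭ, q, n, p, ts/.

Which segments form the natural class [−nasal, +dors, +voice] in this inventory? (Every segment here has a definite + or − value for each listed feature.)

j, ɣ, ʁ, ɟ, ɡ, ɥ

Checking each segment against [−nasal], [+dorsal], [+voice]: /j/ (palatal glide), /ɣ/ (voiced velar fricative), /ʁ/ (voiced uvular fricative), /ɟ/ (voiced palatal stop), /ɡ/ (voiced velar stop), /ɥ/ (labial-palatal glide) satisfy every feature; every other segment in the inventory fails at least one.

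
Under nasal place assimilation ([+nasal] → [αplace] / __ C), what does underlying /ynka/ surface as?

[yŋka]

/n/ sits before the [+dorsal] consonant /k/, so it takes on [+dorsal] and surfaces as /ŋ/. The rest of the form is unaffected: [yŋka].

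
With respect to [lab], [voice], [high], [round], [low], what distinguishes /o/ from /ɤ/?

[labial], [round]

The two segments share [+voice], [−high], [−low]. The only features from the list on which they differ: /o/ is [+labial] while /ɤ/ is [−labial]; /o/ is [+round] while /ɤ/ is [−round].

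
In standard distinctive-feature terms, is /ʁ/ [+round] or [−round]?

[−round]

As the voiced uvular fricative, /ʁ/ is [−round].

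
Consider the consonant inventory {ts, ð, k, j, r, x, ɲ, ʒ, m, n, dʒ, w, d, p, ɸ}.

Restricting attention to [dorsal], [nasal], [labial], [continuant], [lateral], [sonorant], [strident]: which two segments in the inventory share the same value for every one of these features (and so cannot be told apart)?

dʒ, ts

/dʒ/ (voiced postalveolar affricate) and /ts/ (voiceless alveolar affricate) are both [-dorsal], [-nasal], [-labial], [-continuant], [-lateral], [-sonorant], [+strident], so none of the listed features separates them. (They do differ in [voice], [anterior] and [distributed], which are not among the given features.) Every other pair in the inventory differs on at least one listed feature.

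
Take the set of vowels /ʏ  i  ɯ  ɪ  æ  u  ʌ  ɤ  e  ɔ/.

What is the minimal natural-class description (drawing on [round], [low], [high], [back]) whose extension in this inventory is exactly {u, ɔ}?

The class [+back], [+round] has exactly /u, ɔ/ as its extension in this inventory. No smaller conjunction from the listed features achieves this: [+round] alone would also admit /ʏ/; [+back] alone would also admit /ɯ, ʌ, ɤ/; and checking the remaining single features turns up none with this extension.

[+back, +round]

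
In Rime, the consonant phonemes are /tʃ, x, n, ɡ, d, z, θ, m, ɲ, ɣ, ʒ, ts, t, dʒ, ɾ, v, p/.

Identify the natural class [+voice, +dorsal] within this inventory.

Eliminate segments failing any feature: /tʃ, x, θ, ts, t, p/ are [-voice]; /n, d, z, m, ʒ, dʒ, ɾ, v/ are [-dorsal]. The remaining /ɡ, ɲ, ɣ/ satisfy [+voice], [+dorsal].

ɡ, ɲ, ɣ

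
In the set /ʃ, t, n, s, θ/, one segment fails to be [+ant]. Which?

ʃ

/ʃ/ is the voiceless postalveolar fricative, which is [−anterior]; the rest — /t, n, θ, s/ — are [+anterior].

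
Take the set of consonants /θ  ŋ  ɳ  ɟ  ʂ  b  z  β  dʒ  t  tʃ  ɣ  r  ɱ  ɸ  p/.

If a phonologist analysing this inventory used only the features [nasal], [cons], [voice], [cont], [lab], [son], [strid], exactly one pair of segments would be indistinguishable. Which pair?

On the given features, /ɳ/ and /ŋ/ have an identical profile: [+nasal], [+consonantal], [+voice], [-continuant], [-labial], [+sonorant], [-strident]. No other two segments in the inventory coincide on all 7 features. (They do differ in [coronal] and [dorsal], which are not among the given features.)

ɳ, ŋ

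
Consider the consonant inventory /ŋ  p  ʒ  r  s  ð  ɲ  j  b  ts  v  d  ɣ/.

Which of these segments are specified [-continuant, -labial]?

ŋ, ɲ, ts, d

First, the [-continuant] segments are /ŋ, p, ɲ, b, ts, d/.
Intersecting with [-labial] leaves /ŋ, ɲ, ts, d/.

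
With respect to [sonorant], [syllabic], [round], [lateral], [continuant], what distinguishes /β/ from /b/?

[continuant]

/β/ is the voiced bilabial fricative and /b/ is the voiced bilabial stop. Both are [−sonorant], [−syllabic], [−round], [−lateral]. /β/ is [+continuant] while /b/ is [−continuant], so the distinguishing feature is [continuant].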